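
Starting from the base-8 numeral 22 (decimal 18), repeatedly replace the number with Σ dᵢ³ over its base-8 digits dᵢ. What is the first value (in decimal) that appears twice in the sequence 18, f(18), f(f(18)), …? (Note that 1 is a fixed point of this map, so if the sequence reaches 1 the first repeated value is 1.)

18 = (2,2)_8 → 16
16 = (2,0)_8 → 8
8 = (1,0)_8 → 1  — reached the fixed point 1.
1 → 1, so 1 is the first repeated value.

1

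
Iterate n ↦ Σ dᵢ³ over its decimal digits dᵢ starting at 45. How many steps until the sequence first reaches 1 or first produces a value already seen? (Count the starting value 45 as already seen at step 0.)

45 → 4³ + 5³ = 189
189 → 1³ + 8³ + 9³ = 1242
1242 → 1³ + 2³ + 4³ + 2³ = 81
81 → 8³ + 1³ = 513
513 → 5³ + 1³ + 3³ = 153
153 → 1³ + 5³ + 3³ = 153  — 153 repeats.
That took 6 steps.

6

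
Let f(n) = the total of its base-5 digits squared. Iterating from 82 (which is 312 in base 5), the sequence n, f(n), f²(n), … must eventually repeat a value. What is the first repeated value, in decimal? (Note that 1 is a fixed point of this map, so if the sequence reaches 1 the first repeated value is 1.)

16

82 = (3,1,2)_5 → 3² + 1² + 2² = 14
14 = (2,4)_5 → 2² + 4² = 20
20 = (4,0)_5 → 4² + 0² = 16
16 = (3,1)_5 → 3² + 1² = 10
10 = (2,0)_5 → 2² + 0² = 4
4 = (4)_5 → 4² = 16  — 16 already appeared earlier.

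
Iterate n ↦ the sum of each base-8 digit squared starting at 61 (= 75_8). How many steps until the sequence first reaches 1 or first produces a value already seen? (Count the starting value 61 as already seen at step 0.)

7

61 = (7,5)_8 → 7² + 5² = 49 + 25 = 74
74 = (1,1,2)_8 → 1² + 1² + 2² = 1 + 1 + 4 = 6
6 = (6)_8 → 6² = 36
36 = (4,4)_8 → 4² + 4² = 16 + 16 = 32
32 = (4,0)_8 → 4² + 0² = 16 + 0 = 16
16 = (2,0)_8 → 2² + 0² = 4 + 0 = 4
4 = (4)_8 → 4² = 16  — 16 repeats.
That took 7 steps.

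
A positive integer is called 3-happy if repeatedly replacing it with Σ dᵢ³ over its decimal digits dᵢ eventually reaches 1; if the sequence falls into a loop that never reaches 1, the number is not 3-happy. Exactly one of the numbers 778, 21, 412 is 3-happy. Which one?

778

778: 778 → 1198 → 1243 → 100 → 1  — reaches 1 (3-happy)
21: 21 → 9 → 729 → 1080 → 513 → 153 → 153  — repeats 153 (not 3-happy)
412: 412 → 73 → 370 → 370  — repeats 370 (not 3-happy)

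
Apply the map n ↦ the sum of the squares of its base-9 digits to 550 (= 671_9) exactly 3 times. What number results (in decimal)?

550 = (6,7,1)_9 → 6² + 7² + 1² = 86
86 = (1,0,5)_9 → 1² + 0² + 5² = 26
26 = (2,8)_9 → 2² + 8² = 68

68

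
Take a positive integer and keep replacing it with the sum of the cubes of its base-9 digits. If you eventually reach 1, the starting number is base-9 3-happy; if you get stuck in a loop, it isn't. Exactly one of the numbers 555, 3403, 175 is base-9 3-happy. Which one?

3403

555: 555 → 775 → 127 → 127  — repeats 127 (not base-9 3-happy)
3403: 3403 → 281 → 99 → 9 → 1  — reaches 1 (base-9 3-happy)
175: 175 → 73 → 513 → 243 → 27 → 27  — repeats 27 (not base-9 3-happy)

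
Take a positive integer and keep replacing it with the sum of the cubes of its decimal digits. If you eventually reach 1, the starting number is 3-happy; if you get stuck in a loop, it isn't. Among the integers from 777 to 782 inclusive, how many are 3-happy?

777: 777 → 1029 → 738 → 882 → 1032 → 36 → 243 → 99 → 1458 → 702 → 351 → 153 → 153  (repeats 153)
778: 778 → 1198 → 1243 → 100 → 1  (reaches 1)
779: 779 → 1415 → 191 → 731 → 371 → 371  (repeats 371)
780: 780 → 855 → 762 → 567 → 684 → 792 → 1080 → 513 → 153 → 153  (repeats 153)
781: 781 → 856 → 853 → 664 → 496 → 1009 → 730 → 370 → 370  (repeats 370)
782: 782 → 863 → 755 → 593 → 881 → 1025 → 134 → 92 → 737 → 713 → 371 → 371  (repeats 371)
3-happy: 778

1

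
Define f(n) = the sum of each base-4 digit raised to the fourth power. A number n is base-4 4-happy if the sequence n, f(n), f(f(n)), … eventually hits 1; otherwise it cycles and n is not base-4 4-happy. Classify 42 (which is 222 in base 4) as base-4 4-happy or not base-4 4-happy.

42 = (2,2,2)_4 → 2⁴ + 2⁴ + 2⁴ = 16 + 16 + 16 = 48
48 = (3,0,0)_4 → 3⁴ + 0⁴ + 0⁴ = 81 + 0 + 0 = 81
81 = (1,1,0,1)_4 → 1⁴ + 1⁴ + 0⁴ + 1⁴ = 1 + 1 + 0 + 1 = 3
3 = (3)_4 → 3⁴ = 81  — 81 already seen; the sequence cycles without reaching 1.

not base-4 4-happy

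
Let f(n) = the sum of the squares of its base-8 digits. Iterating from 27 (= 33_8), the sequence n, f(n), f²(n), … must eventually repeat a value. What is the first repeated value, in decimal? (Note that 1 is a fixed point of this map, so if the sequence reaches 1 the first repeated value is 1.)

27 = (3,3)_8 → 3² + 3² = 18
18 = (2,2)_8 → 2² + 2² = 8
8 = (1,0)_8 → 1² + 0² = 1  — reached the fixed point 1.
1 → 1, so 1 is the first repeated value.

1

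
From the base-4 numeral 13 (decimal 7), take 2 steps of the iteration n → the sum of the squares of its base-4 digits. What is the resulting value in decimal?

7 = (1,3)_4 → 1² + 3² = 10
10 = (2,2)_4 → 2² + 2² = 8

8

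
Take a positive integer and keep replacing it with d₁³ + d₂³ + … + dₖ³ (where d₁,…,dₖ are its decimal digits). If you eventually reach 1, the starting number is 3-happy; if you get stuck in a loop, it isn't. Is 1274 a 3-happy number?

not 3-happy

1274 → 416
416 → 281
281 → 521
521 → 134
134 → 92
92 → 737
737 → 713
713 → 371
371 → 371  — 371 already seen; the sequence cycles without reaching 1.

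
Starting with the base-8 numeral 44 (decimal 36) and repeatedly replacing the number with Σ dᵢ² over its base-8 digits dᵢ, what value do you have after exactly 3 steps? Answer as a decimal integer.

36 = (4,4)_8 → 4² + 4² = 16 + 16 = 32
32 = (4,0)_8 → 4² + 0² = 16 + 0 = 16
16 = (2,0)_8 → 2² + 0² = 4 + 0 = 4

4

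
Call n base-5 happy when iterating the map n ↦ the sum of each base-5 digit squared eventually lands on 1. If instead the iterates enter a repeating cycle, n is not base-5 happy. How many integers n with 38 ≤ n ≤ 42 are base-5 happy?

38: 38 → 14 → 20 → 16 → 10 → 4 → 16  — not base-5 happy
39: 39 → 21 → 17 → 13 → 13  — not base-5 happy
40: 40 → 10 → 4 → 16 → 10  — not base-5 happy
41: 41 → 11 → 5 → 1  — base-5 happy
42: 42 → 14 → 20 → 16 → 10 → 4 → 16  — not base-5 happy
base-5 happy: 41

1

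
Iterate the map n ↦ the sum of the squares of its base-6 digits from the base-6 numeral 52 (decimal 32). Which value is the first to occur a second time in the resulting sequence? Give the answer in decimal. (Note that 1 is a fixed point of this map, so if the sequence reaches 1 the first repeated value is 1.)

29

32 = (5,2)_6 → 29
29 = (4,5)_6 → 41
41 = (1,0,5)_6 → 26
26 = (4,2)_6 → 20
20 = (3,2)_6 → 13
13 = (2,1)_6 → 5
5 = (5)_6 → 25
25 = (4,1)_6 → 17
17 = (2,5)_6 → 29  — 29 already appeared earlier.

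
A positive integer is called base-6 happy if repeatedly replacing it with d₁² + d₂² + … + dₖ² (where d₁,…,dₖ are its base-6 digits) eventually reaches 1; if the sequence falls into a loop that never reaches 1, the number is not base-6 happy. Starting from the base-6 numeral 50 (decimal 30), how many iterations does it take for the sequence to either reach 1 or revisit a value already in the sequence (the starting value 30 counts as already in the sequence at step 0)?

30 = (5,0)_6 → 5² + 0² = 25 + 0 = 25
25 = (4,1)_6 → 4² + 1² = 16 + 1 = 17
17 = (2,5)_6 → 2² + 5² = 4 + 25 = 29
29 = (4,5)_6 → 4² + 5² = 16 + 25 = 41
41 = (1,0,5)_6 → 1² + 0² + 5² = 1 + 0 + 25 = 26
26 = (4,2)_6 → 4² + 2² = 16 + 4 = 20
20 = (3,2)_6 → 3² + 2² = 9 + 4 = 13
13 = (2,1)_6 → 2² + 1² = 4 + 1 = 5
5 = (5)_6 → 5² = 25  — 25 repeats.
That took 9 steps.

9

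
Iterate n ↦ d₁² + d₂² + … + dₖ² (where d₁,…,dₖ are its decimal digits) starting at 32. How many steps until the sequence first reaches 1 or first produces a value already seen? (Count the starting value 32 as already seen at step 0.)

3

32 → 3² + 2² = 13
13 → 1² + 3² = 10
10 → 1² + 0² = 1  — reached 1.
That took 3 steps.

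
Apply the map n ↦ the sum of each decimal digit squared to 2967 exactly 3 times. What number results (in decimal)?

2967 → 2² + 9² + 6² + 7² = 170
170 → 1² + 7² + 0² = 50
50 → 5² + 0² = 25

25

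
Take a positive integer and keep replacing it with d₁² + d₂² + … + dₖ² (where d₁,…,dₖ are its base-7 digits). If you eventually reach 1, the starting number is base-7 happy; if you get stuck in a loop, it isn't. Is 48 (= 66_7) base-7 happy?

not base-7 happy

48 = (6,6)_7 → 6² + 6² = 36 + 36 = 72
72 = (1,3,2)_7 → 1² + 3² + 2² = 1 + 9 + 4 = 14
14 = (2,0)_7 → 2² + 0² = 4 + 0 = 4
4 = (4)_7 → 4² = 16
16 = (2,2)_7 → 2² + 2² = 4 + 4 = 8
8 = (1,1)_7 → 1² + 1² = 1 + 1 = 2
2 = (2)_7 → 2² = 4  — 4 already seen; the sequence cycles without reaching 1.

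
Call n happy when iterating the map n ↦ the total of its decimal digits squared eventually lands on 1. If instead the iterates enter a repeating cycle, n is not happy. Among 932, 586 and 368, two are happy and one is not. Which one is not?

932: 932 → 94 → 97 → 130 → 10 → 1  — reaches 1 (happy)
586: 586 → 125 → 30 → 9 → 81 → 65 → 61 → 37 → 58 → 89 → 145 → 42 → 20 → 4 → 16 → 37  — repeats 37 (not happy)
368: 368 → 109 → 82 → 68 → 100 → 1  — reaches 1 (happy)

586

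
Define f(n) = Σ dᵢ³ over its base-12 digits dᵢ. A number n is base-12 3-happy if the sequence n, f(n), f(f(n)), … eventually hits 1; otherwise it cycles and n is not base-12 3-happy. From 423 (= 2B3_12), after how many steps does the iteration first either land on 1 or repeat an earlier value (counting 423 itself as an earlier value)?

12

423 = (2,11,3)_12 → 2³ + 11³ + 3³ = 8 + 1331 + 27 = 1366
1366 = (9,5,10)_12 → 9³ + 5³ + 10³ = 729 + 125 + 1000 = 1854
1854 = (1,0,10,6)_12 → 1³ + 0³ + 10³ + 6³ = 1 + 0 + 1000 + 216 = 1217
1217 = (8,5,5)_12 → 8³ + 5³ + 5³ = 512 + 125 + 125 = 762
762 = (5,3,6)_12 → 5³ + 3³ + 6³ = 125 + 27 + 216 = 368
368 = (2,6,8)_12 → 2³ + 6³ + 8³ = 8 + 216 + 512 = 736
736 = (5,1,4)_12 → 5³ + 1³ + 4³ = 125 + 1 + 64 = 190
190 = (1,3,10)_12 → 1³ + 3³ + 10³ = 1 + 27 + 1000 = 1028
1028 = (7,1,8)_12 → 7³ + 1³ + 8³ = 343 + 1 + 512 = 856
856 = (5,11,4)_12 → 5³ + 11³ + 4³ = 125 + 1331 + 64 = 1520
1520 = (10,6,8)_12 → 10³ + 6³ + 8³ = 1000 + 216 + 512 = 1728
1728 = (1,0,0,0)_12 → 1³ + 0³ + 0³ + 0³ = 1 + 0 + 0 + 0 = 1  — reached 1.
That took 12 steps.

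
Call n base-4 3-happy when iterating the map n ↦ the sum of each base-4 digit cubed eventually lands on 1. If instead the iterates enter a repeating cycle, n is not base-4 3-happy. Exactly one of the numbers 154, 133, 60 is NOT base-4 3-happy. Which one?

154: 154 → 25 → 10 → 16 → 1  — reaches 1 (base-4 3-happy)
133: 133 → 10 → 16 → 1  — reaches 1 (base-4 3-happy)
60: 60 → 54 → 36 → 9 → 9  — repeats 9 (not base-4 3-happy)

60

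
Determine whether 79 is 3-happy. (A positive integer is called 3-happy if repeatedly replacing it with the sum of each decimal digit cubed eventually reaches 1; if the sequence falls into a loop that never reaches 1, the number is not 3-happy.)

79 → 1072
1072 → 352
352 → 160
160 → 217
217 → 352  — 352 already seen; the sequence cycles without reaching 1.

not 3-happy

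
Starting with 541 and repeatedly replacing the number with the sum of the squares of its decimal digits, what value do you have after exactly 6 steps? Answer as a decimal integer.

58

541 → 42
42 → 20
20 → 4
4 → 16
16 → 37
37 → 58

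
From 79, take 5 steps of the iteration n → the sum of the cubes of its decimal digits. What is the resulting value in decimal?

79 → 1072
1072 → 352
352 → 160
160 → 217
217 → 352

352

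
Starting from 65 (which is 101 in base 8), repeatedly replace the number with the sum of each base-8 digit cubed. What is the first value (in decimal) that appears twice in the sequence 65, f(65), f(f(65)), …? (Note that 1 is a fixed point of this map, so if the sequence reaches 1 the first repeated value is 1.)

65 = (1,0,1)_8 → 1³ + 0³ + 1³ = 1 + 0 + 1 = 2
2 = (2)_8 → 2³ = 8
8 = (1,0)_8 → 1³ + 0³ = 1 + 0 = 1  — reached the fixed point 1.
1 → 1, so 1 is the first repeated value.

1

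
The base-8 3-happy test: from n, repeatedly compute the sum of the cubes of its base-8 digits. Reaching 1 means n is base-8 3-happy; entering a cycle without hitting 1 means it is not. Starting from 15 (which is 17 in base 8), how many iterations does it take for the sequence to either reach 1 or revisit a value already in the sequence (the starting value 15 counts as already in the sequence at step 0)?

15 = (1,7)_8 → 1³ + 7³ = 344
344 = (5,3,0)_8 → 5³ + 3³ + 0³ = 152
152 = (2,3,0)_8 → 2³ + 3³ + 0³ = 35
35 = (4,3)_8 → 4³ + 3³ = 91
91 = (1,3,3)_8 → 1³ + 3³ + 3³ = 55
55 = (6,7)_8 → 6³ + 7³ = 559
559 = (1,0,5,7)_8 → 1³ + 0³ + 5³ + 7³ = 469
469 = (7,2,5)_8 → 7³ + 2³ + 5³ = 476
476 = (7,3,4)_8 → 7³ + 3³ + 4³ = 434
434 = (6,6,2)_8 → 6³ + 6³ + 2³ = 440
440 = (6,7,0)_8 → 6³ + 7³ + 0³ = 559  — 559 repeats.
That took 11 steps.

11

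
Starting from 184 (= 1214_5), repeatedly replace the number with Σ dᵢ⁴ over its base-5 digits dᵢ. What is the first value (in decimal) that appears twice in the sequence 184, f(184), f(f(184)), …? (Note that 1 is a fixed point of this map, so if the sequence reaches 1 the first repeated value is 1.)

528

184 = (1,2,1,4)_5 → 1⁴ + 2⁴ + 1⁴ + 4⁴ = 274
274 = (2,0,4,4)_5 → 2⁴ + 0⁴ + 4⁴ + 4⁴ = 528
528 = (4,1,0,3)_5 → 4⁴ + 1⁴ + 0⁴ + 3⁴ = 338
338 = (2,3,2,3)_5 → 2⁴ + 3⁴ + 2⁴ + 3⁴ = 194
194 = (1,2,3,4)_5 → 1⁴ + 2⁴ + 3⁴ + 4⁴ = 354
354 = (2,4,0,4)_5 → 2⁴ + 4⁴ + 0⁴ + 4⁴ = 528  — 528 already appeared earlier.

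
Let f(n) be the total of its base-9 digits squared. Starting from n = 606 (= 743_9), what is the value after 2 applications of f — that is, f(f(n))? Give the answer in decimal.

606 = (7,4,3)_9 → 7² + 4² + 3² = 74
74 = (8,2)_9 → 8² + 2² = 68

68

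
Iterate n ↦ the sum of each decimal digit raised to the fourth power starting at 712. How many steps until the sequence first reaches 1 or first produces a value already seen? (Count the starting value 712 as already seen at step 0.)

13

712 → 7⁴ + 1⁴ + 2⁴ = 2401 + 1 + 16 = 2418
2418 → 2⁴ + 4⁴ + 1⁴ + 8⁴ = 16 + 256 + 1 + 4096 = 4369
4369 → 4⁴ + 3⁴ + 6⁴ + 9⁴ = 256 + 81 + 1296 + 6561 = 8194
8194 → 8⁴ + 1⁴ + 9⁴ + 4⁴ = 4096 + 1 + 6561 + 256 = 10914
10914 → 1⁴ + 0⁴ + 9⁴ + 1⁴ + 4⁴ = 1 + 0 + 6561 + 1 + 256 = 6819
6819 → 6⁴ + 8⁴ + 1⁴ + 9⁴ = 1296 + 4096 + 1 + 6561 = 11954
11954 → 1⁴ + 1⁴ + 9⁴ + 5⁴ + 4⁴ = 1 + 1 + 6561 + 625 + 256 = 7444
7444 → 7⁴ + 4⁴ + 4⁴ + 4⁴ = 2401 + 256 + 256 + 256 = 3169
3169 → 3⁴ + 1⁴ + 6⁴ + 9⁴ = 81 + 1 + 1296 + 6561 = 7939
7939 → 7⁴ + 9⁴ + 3⁴ + 9⁴ = 2401 + 6561 + 81 + 6561 = 15604
15604 → 1⁴ + 5⁴ + 6⁴ + 0⁴ + 4⁴ = 1 + 625 + 1296 + 0 + 256 = 2178
2178 → 2⁴ + 1⁴ + 7⁴ + 8⁴ = 16 + 1 + 2401 + 4096 = 6514
6514 → 6⁴ + 5⁴ + 1⁴ + 4⁴ = 1296 + 625 + 1 + 256 = 2178  — 2178 repeats.
That took 13 steps.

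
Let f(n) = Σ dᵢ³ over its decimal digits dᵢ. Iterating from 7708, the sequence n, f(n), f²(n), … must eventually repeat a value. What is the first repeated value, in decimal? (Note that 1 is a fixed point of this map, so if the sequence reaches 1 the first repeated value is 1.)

1

7708 → 7³ + 7³ + 0³ + 8³ = 343 + 343 + 0 + 512 = 1198
1198 → 1³ + 1³ + 9³ + 8³ = 1 + 1 + 729 + 512 = 1243
1243 → 1³ + 2³ + 4³ + 3³ = 1 + 8 + 64 + 27 = 100
100 → 1³ + 0³ + 0³ = 1 + 0 + 0 = 1  — reached the fixed point 1.
1 → 1, so 1 is the first repeated value.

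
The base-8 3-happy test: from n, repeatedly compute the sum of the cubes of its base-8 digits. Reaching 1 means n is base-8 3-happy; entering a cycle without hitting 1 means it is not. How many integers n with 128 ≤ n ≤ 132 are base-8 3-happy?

128: 128 → 8 → 1  — base-8 3-happy
129: 129 → 9 → 2 → 8 → 1  — base-8 3-happy
130: 130 → 16 → 8 → 1  — base-8 3-happy
131: 131 → 35 → 91 → 55 → 559 → 469 → 476 → 434 → 440 → 559  — not base-8 3-happy
132: 132 → 72 → 2 → 8 → 1  — base-8 3-happy
base-8 3-happy: 128, 129, 130, 132

4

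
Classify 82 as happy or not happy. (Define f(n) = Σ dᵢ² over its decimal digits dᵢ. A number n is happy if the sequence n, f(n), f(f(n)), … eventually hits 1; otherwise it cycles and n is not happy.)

82 → 8² + 2² = 68
68 → 6² + 8² = 100
100 → 1² + 0² + 0² = 1  — reached 1.

happy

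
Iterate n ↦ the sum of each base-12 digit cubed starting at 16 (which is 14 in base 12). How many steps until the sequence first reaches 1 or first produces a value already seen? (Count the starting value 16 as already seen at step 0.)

16 = (1,4)_12 → 1³ + 4³ = 65
65 = (5,5)_12 → 5³ + 5³ = 250
250 = (1,8,10)_12 → 1³ + 8³ + 10³ = 1513
1513 = (10,6,1)_12 → 10³ + 6³ + 1³ = 1217
1217 = (8,5,5)_12 → 8³ + 5³ + 5³ = 762
762 = (5,3,6)_12 → 5³ + 3³ + 6³ = 368
368 = (2,6,8)_12 → 2³ + 6³ + 8³ = 736
736 = (5,1,4)_12 → 5³ + 1³ + 4³ = 190
190 = (1,3,10)_12 → 1³ + 3³ + 10³ = 1028
1028 = (7,1,8)_12 → 7³ + 1³ + 8³ = 856
856 = (5,11,4)_12 → 5³ + 11³ + 4³ = 1520
1520 = (10,6,8)_12 → 10³ + 6³ + 8³ = 1728
1728 = (1,0,0,0)_12 → 1³ + 0³ + 0³ + 0³ = 1  — reached 1.
That took 13 steps.

13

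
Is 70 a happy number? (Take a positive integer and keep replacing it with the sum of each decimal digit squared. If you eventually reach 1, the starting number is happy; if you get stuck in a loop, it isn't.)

happy

70 → 7² + 0² = 49 + 0 = 49
49 → 4² + 9² = 16 + 81 = 97
97 → 9² + 7² = 81 + 49 = 130
130 → 1² + 3² + 0² = 1 + 9 + 0 = 10
10 → 1² + 0² = 1 + 0 = 1  — reached 1.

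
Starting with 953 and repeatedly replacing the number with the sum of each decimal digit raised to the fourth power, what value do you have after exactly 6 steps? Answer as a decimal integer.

953 → 9⁴ + 5⁴ + 3⁴ = 6561 + 625 + 81 = 7267
7267 → 7⁴ + 2⁴ + 6⁴ + 7⁴ = 2401 + 16 + 1296 + 2401 = 6114
6114 → 6⁴ + 1⁴ + 1⁴ + 4⁴ = 1296 + 1 + 1 + 256 = 1554
1554 → 1⁴ + 5⁴ + 5⁴ + 4⁴ = 1 + 625 + 625 + 256 = 1507
1507 → 1⁴ + 5⁴ + 0⁴ + 7⁴ = 1 + 625 + 0 + 2401 = 3027
3027 → 3⁴ + 0⁴ + 2⁴ + 7⁴ = 81 + 0 + 16 + 2401 = 2498

2498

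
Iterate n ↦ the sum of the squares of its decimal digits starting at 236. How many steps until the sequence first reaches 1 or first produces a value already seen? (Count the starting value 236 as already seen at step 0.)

5

236 → 2² + 3² + 6² = 49
49 → 4² + 9² = 97
97 → 9² + 7² = 130
130 → 1² + 3² + 0² = 10
10 → 1² + 0² = 1  — reached 1.
That took 5 steps.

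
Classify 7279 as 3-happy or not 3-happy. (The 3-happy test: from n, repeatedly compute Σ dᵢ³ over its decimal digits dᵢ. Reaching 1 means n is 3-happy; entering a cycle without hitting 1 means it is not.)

7279 → 7³ + 2³ + 7³ + 9³ = 343 + 8 + 343 + 729 = 1423
1423 → 1³ + 4³ + 2³ + 3³ = 1 + 64 + 8 + 27 = 100
100 → 1³ + 0³ + 0³ = 1 + 0 + 0 = 1  — reached 1.

3-happy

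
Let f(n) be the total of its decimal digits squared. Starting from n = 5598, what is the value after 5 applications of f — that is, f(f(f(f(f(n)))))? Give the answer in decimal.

29

5598 → 5² + 5² + 9² + 8² = 195
195 → 1² + 9² + 5² = 107
107 → 1² + 0² + 7² = 50
50 → 5² + 0² = 25
25 → 2² + 5² = 29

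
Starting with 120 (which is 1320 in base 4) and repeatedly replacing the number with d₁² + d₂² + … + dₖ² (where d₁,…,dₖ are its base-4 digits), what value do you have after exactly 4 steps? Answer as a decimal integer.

8

120 = (1,3,2,0)_4 → 1² + 3² + 2² + 0² = 1 + 9 + 4 + 0 = 14
14 = (3,2)_4 → 3² + 2² = 9 + 4 = 13
13 = (3,1)_4 → 3² + 1² = 9 + 1 = 10
10 = (2,2)_4 → 2² + 2² = 4 + 4 = 8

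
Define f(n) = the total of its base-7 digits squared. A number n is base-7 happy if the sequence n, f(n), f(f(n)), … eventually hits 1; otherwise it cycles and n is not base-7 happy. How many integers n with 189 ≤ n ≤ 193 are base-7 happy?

1

189: 189 → 45 → 45  (repeats 45)
190: 190 → 46 → 52 → 10 → 10  (repeats 10)
191: 191 → 49 → 1  (reaches 1)
192: 192 → 54 → 26 → 34 → 52 → 10 → 10  (repeats 10)
193: 193 → 61 → 27 → 45 → 45  (repeats 45)
base-7 happy: 191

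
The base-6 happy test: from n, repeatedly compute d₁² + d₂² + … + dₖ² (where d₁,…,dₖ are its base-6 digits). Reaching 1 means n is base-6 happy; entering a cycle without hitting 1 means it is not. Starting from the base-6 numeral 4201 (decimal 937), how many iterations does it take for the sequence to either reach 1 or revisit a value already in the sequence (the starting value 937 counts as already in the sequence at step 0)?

13

937 = (4,2,0,1)_6 → 4² + 2² + 0² + 1² = 16 + 4 + 0 + 1 = 21
21 = (3,3)_6 → 3² + 3² = 9 + 9 = 18
18 = (3,0)_6 → 3² + 0² = 9 + 0 = 9
9 = (1,3)_6 → 1² + 3² = 1 + 9 = 10
10 = (1,4)_6 → 1² + 4² = 1 + 16 = 17
17 = (2,5)_6 → 2² + 5² = 4 + 25 = 29
29 = (4,5)_6 → 4² + 5² = 16 + 25 = 41
41 = (1,0,5)_6 → 1² + 0² + 5² = 1 + 0 + 25 = 26
26 = (4,2)_6 → 4² + 2² = 16 + 4 = 20
20 = (3,2)_6 → 3² + 2² = 9 + 4 = 13
13 = (2,1)_6 → 2² + 1² = 4 + 1 = 5
5 = (5)_6 → 5² = 25
25 = (4,1)_6 → 4² + 1² = 16 + 1 = 17  — 17 repeats.
That took 13 steps.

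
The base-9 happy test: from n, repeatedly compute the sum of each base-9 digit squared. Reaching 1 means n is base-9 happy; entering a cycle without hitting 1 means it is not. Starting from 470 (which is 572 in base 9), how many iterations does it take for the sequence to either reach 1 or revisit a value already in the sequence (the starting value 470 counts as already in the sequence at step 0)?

7

470 = (5,7,2)_9 → 5² + 7² + 2² = 25 + 49 + 4 = 78
78 = (8,6)_9 → 8² + 6² = 64 + 36 = 100
100 = (1,2,1)_9 → 1² + 2² + 1² = 1 + 4 + 1 = 6
6 = (6)_9 → 6² = 36
36 = (4,0)_9 → 4² + 0² = 16 + 0 = 16
16 = (1,7)_9 → 1² + 7² = 1 + 49 = 50
50 = (5,5)_9 → 5² + 5² = 25 + 25 = 50  — 50 repeats.
That took 7 steps.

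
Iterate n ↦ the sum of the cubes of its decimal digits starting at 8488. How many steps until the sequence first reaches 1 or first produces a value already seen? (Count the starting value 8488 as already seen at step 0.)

5

8488 → 1600
1600 → 217
217 → 352
352 → 160
160 → 217  — 217 repeats.
That took 5 steps.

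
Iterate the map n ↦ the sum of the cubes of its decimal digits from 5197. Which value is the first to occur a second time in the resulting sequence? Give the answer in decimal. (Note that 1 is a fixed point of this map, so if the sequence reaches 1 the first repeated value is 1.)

5197 → 5³ + 1³ + 9³ + 7³ = 125 + 1 + 729 + 343 = 1198
1198 → 1³ + 1³ + 9³ + 8³ = 1 + 1 + 729 + 512 = 1243
1243 → 1³ + 2³ + 4³ + 3³ = 1 + 8 + 64 + 27 = 100
100 → 1³ + 0³ + 0³ = 1 + 0 + 0 = 1  — reached the fixed point 1.
1 → 1, so 1 is the first repeated value.

1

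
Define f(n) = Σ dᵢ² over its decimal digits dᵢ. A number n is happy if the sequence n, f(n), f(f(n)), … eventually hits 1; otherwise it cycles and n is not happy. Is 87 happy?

87 → 113
113 → 11
11 → 2
2 → 4
4 → 16
16 → 37
37 → 58
58 → 89
89 → 145
145 → 42
42 → 20
20 → 4  — 4 already seen; the sequence cycles without reaching 1.

not happy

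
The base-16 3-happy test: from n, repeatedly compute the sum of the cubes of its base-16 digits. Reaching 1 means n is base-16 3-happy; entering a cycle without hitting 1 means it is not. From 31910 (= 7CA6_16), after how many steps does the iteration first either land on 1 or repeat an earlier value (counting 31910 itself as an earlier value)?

4

31910 = (7,12,10,6)_16 → 3287
3287 = (12,13,7)_16 → 4268
4268 = (1,0,10,12)_16 → 2729
2729 = (10,10,9)_16 → 2729  — 2729 repeats.
That took 4 steps.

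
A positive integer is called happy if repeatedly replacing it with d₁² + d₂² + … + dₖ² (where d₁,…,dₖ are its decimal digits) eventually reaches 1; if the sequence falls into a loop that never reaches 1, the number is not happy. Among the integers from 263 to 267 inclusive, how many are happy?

1

263: 263 → 49 → 97 → 130 → 10 → 1  (reaches 1)
264: 264 → 56 → 61 → 37 → 58 → 89 → 145 → 42 → 20 → 4 → 16 → 37  (repeats 37)
265: 265 → 65 → 61 → 37 → 58 → 89 → 145 → 42 → 20 → 4 → 16 → 37  (repeats 37)
266: 266 → 76 → 85 → 89 → 145 → 42 → 20 → 4 → 16 → 37 → 58 → 89  (repeats 89)
267: 267 → 89 → 145 → 42 → 20 → 4 → 16 → 37 → 58 → 89  (repeats 89)
happy: 263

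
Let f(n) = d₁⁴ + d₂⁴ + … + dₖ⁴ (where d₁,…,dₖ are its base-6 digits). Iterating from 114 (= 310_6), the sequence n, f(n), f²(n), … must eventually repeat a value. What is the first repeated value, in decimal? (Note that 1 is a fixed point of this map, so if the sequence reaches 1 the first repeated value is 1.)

114

114 = (3,1,0)_6 → 3⁴ + 1⁴ + 0⁴ = 82
82 = (2,1,4)_6 → 2⁴ + 1⁴ + 4⁴ = 273
273 = (1,1,3,3)_6 → 1⁴ + 1⁴ + 3⁴ + 3⁴ = 164
164 = (4,3,2)_6 → 4⁴ + 3⁴ + 2⁴ = 353
353 = (1,3,4,5)_6 → 1⁴ + 3⁴ + 4⁴ + 5⁴ = 963
963 = (4,2,4,3)_6 → 4⁴ + 2⁴ + 4⁴ + 3⁴ = 609
609 = (2,4,5,3)_6 → 2⁴ + 4⁴ + 5⁴ + 3⁴ = 978
978 = (4,3,1,0)_6 → 4⁴ + 3⁴ + 1⁴ + 0⁴ = 338
338 = (1,3,2,2)_6 → 1⁴ + 3⁴ + 2⁴ + 2⁴ = 114  — 114 already appeared earlier.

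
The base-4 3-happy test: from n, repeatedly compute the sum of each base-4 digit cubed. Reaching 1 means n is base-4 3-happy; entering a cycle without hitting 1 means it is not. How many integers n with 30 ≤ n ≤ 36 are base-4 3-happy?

1

30: 30 → 36 → 9 → 9  — not base-4 3-happy
31: 31 → 55 → 55  — not base-4 3-happy
32: 32 → 8 → 8  — not base-4 3-happy
33: 33 → 9 → 9  — not base-4 3-happy
34: 34 → 16 → 1  — base-4 3-happy
35: 35 → 35  — not base-4 3-happy
36: 36 → 9 → 9  — not base-4 3-happy
base-4 3-happy: 34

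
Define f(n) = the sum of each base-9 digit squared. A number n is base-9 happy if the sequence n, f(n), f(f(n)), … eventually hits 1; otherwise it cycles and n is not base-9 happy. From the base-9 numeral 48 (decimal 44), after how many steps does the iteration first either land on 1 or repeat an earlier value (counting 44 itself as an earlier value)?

44 = (4,8)_9 → 4² + 8² = 80
80 = (8,8)_9 → 8² + 8² = 128
128 = (1,5,2)_9 → 1² + 5² + 2² = 30
30 = (3,3)_9 → 3² + 3² = 18
18 = (2,0)_9 → 2² + 0² = 4
4 = (4)_9 → 4² = 16
16 = (1,7)_9 → 1² + 7² = 50
50 = (5,5)_9 → 5² + 5² = 50  — 50 repeats.
That took 8 steps.

8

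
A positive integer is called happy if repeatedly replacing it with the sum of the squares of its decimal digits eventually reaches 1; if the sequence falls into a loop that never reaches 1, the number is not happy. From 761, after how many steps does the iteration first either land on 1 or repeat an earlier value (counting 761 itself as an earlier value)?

761 → 86
86 → 100
100 → 1  — reached 1.
That took 3 steps.

3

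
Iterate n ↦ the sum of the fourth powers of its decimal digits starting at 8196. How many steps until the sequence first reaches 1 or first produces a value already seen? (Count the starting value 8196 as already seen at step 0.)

8196 → 11954
11954 → 7444
7444 → 3169
3169 → 7939
7939 → 15604
15604 → 2178
2178 → 6514
6514 → 2178  — 2178 repeats.
That took 8 steps.

8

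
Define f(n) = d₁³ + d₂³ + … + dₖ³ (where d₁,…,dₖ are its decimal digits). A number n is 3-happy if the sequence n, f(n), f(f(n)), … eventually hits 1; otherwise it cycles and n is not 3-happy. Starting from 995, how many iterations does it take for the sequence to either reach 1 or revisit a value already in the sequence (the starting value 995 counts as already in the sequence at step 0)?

12

995 → 9³ + 9³ + 5³ = 729 + 729 + 125 = 1583
1583 → 1³ + 5³ + 8³ + 3³ = 1 + 125 + 512 + 27 = 665
665 → 6³ + 6³ + 5³ = 216 + 216 + 125 = 557
557 → 5³ + 5³ + 7³ = 125 + 125 + 343 = 593
593 → 5³ + 9³ + 3³ = 125 + 729 + 27 = 881
881 → 8³ + 8³ + 1³ = 512 + 512 + 1 = 1025
1025 → 1³ + 0³ + 2³ + 5³ = 1 + 0 + 8 + 125 = 134
134 → 1³ + 3³ + 4³ = 1 + 27 + 64 = 92
92 → 9³ + 2³ = 729 + 8 = 737
737 → 7³ + 3³ + 7³ = 343 + 27 + 343 = 713
713 → 7³ + 1³ + 3³ = 343 + 1 + 27 = 371
371 → 3³ + 7³ + 1³ = 27 + 343 + 1 = 371  — 371 repeats.
That took 12 steps.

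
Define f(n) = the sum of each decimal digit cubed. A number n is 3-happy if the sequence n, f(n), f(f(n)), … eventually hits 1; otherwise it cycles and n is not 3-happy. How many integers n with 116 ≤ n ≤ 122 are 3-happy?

1

116: 116 → 218 → 521 → 134 → 92 → 737 → 713 → 371 → 371  — not 3-happy
117: 117 → 345 → 216 → 225 → 141 → 66 → 432 → 99 → 1458 → 702 → 351 → 153 → 153  — not 3-happy
118: 118 → 514 → 190 → 730 → 370 → 370  — not 3-happy
119: 119 → 731 → 371 → 371  — not 3-happy
120: 120 → 9 → 729 → 1080 → 513 → 153 → 153  — not 3-happy
121: 121 → 10 → 1  — 3-happy
122: 122 → 17 → 344 → 155 → 251 → 134 → 92 → 737 → 713 → 371 → 371  — not 3-happy
3-happy: 121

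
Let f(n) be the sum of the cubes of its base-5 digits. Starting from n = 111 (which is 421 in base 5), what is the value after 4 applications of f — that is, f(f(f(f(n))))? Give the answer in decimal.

111 = (4,2,1)_5 → 4³ + 2³ + 1³ = 73
73 = (2,4,3)_5 → 2³ + 4³ + 3³ = 99
99 = (3,4,4)_5 → 3³ + 4³ + 4³ = 155
155 = (1,1,1,0)_5 → 1³ + 1³ + 1³ + 0³ = 3

3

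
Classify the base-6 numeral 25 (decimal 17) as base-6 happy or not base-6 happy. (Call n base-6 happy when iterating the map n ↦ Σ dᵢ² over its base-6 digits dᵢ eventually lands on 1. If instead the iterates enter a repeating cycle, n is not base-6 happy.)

17 = (2,5)_6 → 2² + 5² = 4 + 25 = 29
29 = (4,5)_6 → 4² + 5² = 16 + 25 = 41
41 = (1,0,5)_6 → 1² + 0² + 5² = 1 + 0 + 25 = 26
26 = (4,2)_6 → 4² + 2² = 16 + 4 = 20
20 = (3,2)_6 → 3² + 2² = 9 + 4 = 13
13 = (2,1)_6 → 2² + 1² = 4 + 1 = 5
5 = (5)_6 → 5² = 25
25 = (4,1)_6 → 4² + 1² = 16 + 1 = 17  — 17 already seen; the sequence cycles without reaching 1.

not base-6 happy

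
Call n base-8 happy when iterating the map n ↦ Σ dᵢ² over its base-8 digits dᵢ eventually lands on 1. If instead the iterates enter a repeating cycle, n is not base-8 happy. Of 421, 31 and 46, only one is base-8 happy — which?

421: 421 → 77 → 27 → 18 → 8 → 1  — reaches 1 (base-8 happy)
31: 31 → 58 → 53 → 61 → 74 → 6 → 36 → 32 → 16 → 4 → 16  — repeats 16 (not base-8 happy)
46: 46 → 61 → 74 → 6 → 36 → 32 → 16 → 4 → 16  — repeats 16 (not base-8 happy)

421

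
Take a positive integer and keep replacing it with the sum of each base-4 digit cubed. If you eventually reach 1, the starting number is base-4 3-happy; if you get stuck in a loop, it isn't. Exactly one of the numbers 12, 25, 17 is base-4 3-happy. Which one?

12: 12 → 27 → 36 → 9 → 9  — repeats 9 (not base-4 3-happy)
25: 25 → 10 → 16 → 1  — reaches 1 (base-4 3-happy)
17: 17 → 2 → 8 → 8  — repeats 8 (not base-4 3-happy)

25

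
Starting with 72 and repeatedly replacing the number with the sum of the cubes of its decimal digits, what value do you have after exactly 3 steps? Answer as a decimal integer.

72 → 351
351 → 153
153 → 153

153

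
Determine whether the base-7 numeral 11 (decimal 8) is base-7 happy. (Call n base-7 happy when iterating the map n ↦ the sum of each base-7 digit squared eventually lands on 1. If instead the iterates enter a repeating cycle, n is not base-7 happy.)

not base-7 happy

8 = (1,1)_7 → 1² + 1² = 1 + 1 = 2
2 = (2)_7 → 2² = 4
4 = (4)_7 → 4² = 16
16 = (2,2)_7 → 2² + 2² = 4 + 4 = 8  — 8 already seen; the sequence cycles without reaching 1.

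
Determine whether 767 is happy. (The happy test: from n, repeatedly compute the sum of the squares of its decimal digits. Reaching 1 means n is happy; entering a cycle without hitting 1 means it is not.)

not happy

767 → 134
134 → 26
26 → 40
40 → 16
16 → 37
37 → 58
58 → 89
89 → 145
145 → 42
42 → 20
20 → 4
4 → 16  — 16 already seen; the sequence cycles without reaching 1.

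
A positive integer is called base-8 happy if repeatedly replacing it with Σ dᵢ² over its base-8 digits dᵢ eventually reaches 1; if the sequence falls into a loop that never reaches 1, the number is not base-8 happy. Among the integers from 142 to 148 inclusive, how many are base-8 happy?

1

142: 142 → 41 → 26 → 13 → 26  (repeats 26)
143: 143 → 54 → 72 → 2 → 4 → 16 → 4  (repeats 4)
144: 144 → 8 → 1  (reaches 1)
145: 145 → 9 → 2 → 4 → 16 → 4  (repeats 4)
146: 146 → 12 → 17 → 5 → 25 → 10 → 5  (repeats 5)
147: 147 → 17 → 5 → 25 → 10 → 5  (repeats 5)
148: 148 → 24 → 9 → 2 → 4 → 16 → 4  (repeats 4)
base-8 happy: 144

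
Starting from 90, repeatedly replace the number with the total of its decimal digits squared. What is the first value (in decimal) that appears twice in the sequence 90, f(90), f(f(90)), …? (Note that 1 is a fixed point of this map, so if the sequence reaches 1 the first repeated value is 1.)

90 → 9² + 0² = 81
81 → 8² + 1² = 65
65 → 6² + 5² = 61
61 → 6² + 1² = 37
37 → 3² + 7² = 58
58 → 5² + 8² = 89
89 → 8² + 9² = 145
145 → 1² + 4² + 5² = 42
42 → 4² + 2² = 20
20 → 2² + 0² = 4
4 → 4² = 16
16 → 1² + 6² = 37  — 37 already appeared earlier.

37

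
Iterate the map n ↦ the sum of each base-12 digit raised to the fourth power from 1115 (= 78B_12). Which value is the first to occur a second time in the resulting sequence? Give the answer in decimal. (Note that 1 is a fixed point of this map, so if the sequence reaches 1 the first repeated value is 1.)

1115 = (7,8,11)_12 → 7⁴ + 8⁴ + 11⁴ = 21138
21138 = (1,0,2,9,6)_12 → 1⁴ + 0⁴ + 2⁴ + 9⁴ + 6⁴ = 7874
7874 = (4,6,8,2)_12 → 4⁴ + 6⁴ + 8⁴ + 2⁴ = 5664
5664 = (3,3,4,0)_12 → 3⁴ + 3⁴ + 4⁴ + 0⁴ = 418
418 = (2,10,10)_12 → 2⁴ + 10⁴ + 10⁴ = 20016
20016 = (11,7,0,0)_12 → 11⁴ + 7⁴ + 0⁴ + 0⁴ = 17042
17042 = (9,10,4,2)_12 → 9⁴ + 10⁴ + 4⁴ + 2⁴ = 16833
16833 = (9,8,10,9)_12 → 9⁴ + 8⁴ + 10⁴ + 9⁴ = 27218
27218 = (1,3,9,0,2)_12 → 1⁴ + 3⁴ + 9⁴ + 0⁴ + 2⁴ = 6659
6659 = (3,10,2,11)_12 → 3⁴ + 10⁴ + 2⁴ + 11⁴ = 24738
24738 = (1,2,3,9,6)_12 → 1⁴ + 2⁴ + 3⁴ + 9⁴ + 6⁴ = 7955
7955 = (4,7,2,11)_12 → 4⁴ + 7⁴ + 2⁴ + 11⁴ = 17314
17314 = (10,0,2,10)_12 → 10⁴ + 0⁴ + 2⁴ + 10⁴ = 20016  — 20016 already appeared earlier.

20016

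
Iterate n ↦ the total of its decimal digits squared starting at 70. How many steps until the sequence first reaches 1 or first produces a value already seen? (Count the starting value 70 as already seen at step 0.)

70 → 49
49 → 97
97 → 130
130 → 10
10 → 1  — reached 1.
That took 5 steps.

5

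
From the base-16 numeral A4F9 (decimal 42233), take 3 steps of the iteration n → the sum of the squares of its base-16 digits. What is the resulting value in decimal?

145

42233 = (10,4,15,9)_16 → 422
422 = (1,10,6)_16 → 137
137 = (8,9)_16 → 145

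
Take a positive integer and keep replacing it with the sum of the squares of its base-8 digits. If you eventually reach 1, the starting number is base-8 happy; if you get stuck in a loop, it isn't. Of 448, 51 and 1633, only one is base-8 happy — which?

448: 448 → 49 → 37 → 41 → 26 → 13 → 26  — repeats 26 (not base-8 happy)
51: 51 → 45 → 50 → 40 → 25 → 10 → 5 → 25  — repeats 25 (not base-8 happy)
1633: 1633 → 27 → 18 → 8 → 1  — reaches 1 (base-8 happy)

1633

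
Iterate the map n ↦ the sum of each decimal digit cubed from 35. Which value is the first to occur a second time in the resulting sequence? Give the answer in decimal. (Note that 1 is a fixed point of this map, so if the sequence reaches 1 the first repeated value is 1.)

371

35 → 3³ + 5³ = 152
152 → 1³ + 5³ + 2³ = 134
134 → 1³ + 3³ + 4³ = 92
92 → 9³ + 2³ = 737
737 → 7³ + 3³ + 7³ = 713
713 → 7³ + 1³ + 3³ = 371
371 → 3³ + 7³ + 1³ = 371  — 371 already appeared earlier.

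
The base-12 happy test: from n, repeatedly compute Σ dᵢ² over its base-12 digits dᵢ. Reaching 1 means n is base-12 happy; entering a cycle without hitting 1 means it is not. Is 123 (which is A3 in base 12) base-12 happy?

123 = (10,3)_12 → 10² + 3² = 100 + 9 = 109
109 = (9,1)_12 → 9² + 1² = 81 + 1 = 82
82 = (6,10)_12 → 6² + 10² = 36 + 100 = 136
136 = (11,4)_12 → 11² + 4² = 121 + 16 = 137
137 = (11,5)_12 → 11² + 5² = 121 + 25 = 146
146 = (1,0,2)_12 → 1² + 0² + 2² = 1 + 0 + 4 = 5
5 = (5)_12 → 5² = 25
25 = (2,1)_12 → 2² + 1² = 4 + 1 = 5  — 5 already seen; the sequence cycles without reaching 1.

not base-12 happy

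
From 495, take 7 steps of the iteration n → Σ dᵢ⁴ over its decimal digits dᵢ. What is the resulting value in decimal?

495 → 4⁴ + 9⁴ + 5⁴ = 7442
7442 → 7⁴ + 4⁴ + 4⁴ + 2⁴ = 2929
2929 → 2⁴ + 9⁴ + 2⁴ + 9⁴ = 13154
13154 → 1⁴ + 3⁴ + 1⁴ + 5⁴ + 4⁴ = 964
964 → 9⁴ + 6⁴ + 4⁴ = 8113
8113 → 8⁴ + 1⁴ + 1⁴ + 3⁴ = 4179
4179 → 4⁴ + 1⁴ + 7⁴ + 9⁴ = 9219

9219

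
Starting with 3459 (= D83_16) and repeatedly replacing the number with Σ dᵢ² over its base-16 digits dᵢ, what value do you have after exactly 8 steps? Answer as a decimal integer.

181

3459 = (13,8,3)_16 → 13² + 8² + 3² = 169 + 64 + 9 = 242
242 = (15,2)_16 → 15² + 2² = 225 + 4 = 229
229 = (14,5)_16 → 14² + 5² = 196 + 25 = 221
221 = (13,13)_16 → 13² + 13² = 169 + 169 = 338
338 = (1,5,2)_16 → 1² + 5² + 2² = 1 + 25 + 4 = 30
30 = (1,14)_16 → 1² + 14² = 1 + 196 = 197
197 = (12,5)_16 → 12² + 5² = 144 + 25 = 169
169 = (10,9)_16 → 10² + 9² = 100 + 81 = 181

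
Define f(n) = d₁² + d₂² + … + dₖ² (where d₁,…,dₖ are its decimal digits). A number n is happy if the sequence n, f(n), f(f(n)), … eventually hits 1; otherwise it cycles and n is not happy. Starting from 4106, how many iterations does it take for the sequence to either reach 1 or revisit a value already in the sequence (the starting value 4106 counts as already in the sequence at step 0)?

14

4106 → 4² + 1² + 0² + 6² = 53
53 → 5² + 3² = 34
34 → 3² + 4² = 25
25 → 2² + 5² = 29
29 → 2² + 9² = 85
85 → 8² + 5² = 89
89 → 8² + 9² = 145
145 → 1² + 4² + 5² = 42
42 → 4² + 2² = 20
20 → 2² + 0² = 4
4 → 4² = 16
16 → 1² + 6² = 37
37 → 3² + 7² = 58
58 → 5² + 8² = 89  — 89 repeats.
That took 14 steps.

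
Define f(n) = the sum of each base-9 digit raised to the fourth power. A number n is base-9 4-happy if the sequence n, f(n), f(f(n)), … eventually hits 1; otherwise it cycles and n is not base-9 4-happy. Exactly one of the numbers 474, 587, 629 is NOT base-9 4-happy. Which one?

474

474: 474 → 4322 → 4818 → 2258 → 6578 → 4098 → 1956 → 1394 → 8194 → 290 → 722 → 8208 → 114 → 1378 → 4098  — repeats 4098 (not base-9 4-happy)
587: 587 → 2433 → 243 → 81 → 1  — reaches 1 (base-9 4-happy)
629: 629 → 7793 → 5395 → 3363 → 2433 → 243 → 81 → 1  — reaches 1 (base-9 4-happy)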